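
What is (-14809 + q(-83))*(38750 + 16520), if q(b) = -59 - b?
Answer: -817166950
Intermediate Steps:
(-14809 + q(-83))*(38750 + 16520) = (-14809 + (-59 - 1*(-83)))*(38750 + 16520) = (-14809 + (-59 + 83))*55270 = (-14809 + 24)*55270 = -14785*55270 = -817166950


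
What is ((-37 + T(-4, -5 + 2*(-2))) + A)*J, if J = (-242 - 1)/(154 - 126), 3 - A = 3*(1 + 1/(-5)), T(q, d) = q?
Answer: 24543/70 ≈ 350.61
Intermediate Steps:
A = ⅗ (A = 3 - 3*(1 + 1/(-5)) = 3 - 3*(1 - ⅕) = 3 - 3*4/5 = 3 - 1*12/5 = 3 - 12/5 = ⅗ ≈ 0.60000)
J = -243/28 ≈ -8.6786
((-37 + T(-4, -5 + 2*(-2))) + A)*J = ((-37 - 4) + ⅗)*(-243/28) = (-41 + ⅗)*(-243/28) = -202/5*(-243/28) = 24543/70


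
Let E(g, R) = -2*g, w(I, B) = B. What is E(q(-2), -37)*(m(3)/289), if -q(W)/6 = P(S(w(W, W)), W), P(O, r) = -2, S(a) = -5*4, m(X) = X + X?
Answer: -144/289 ≈ -0.49827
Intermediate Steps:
m(X) = 2*X
S(a) = -20
q(W) = 12 (q(W) = -6*(-2) = 12)
E(q(-2), -37)*(m(3)/289) = (-2*12)*((2*3)/289) = -144/289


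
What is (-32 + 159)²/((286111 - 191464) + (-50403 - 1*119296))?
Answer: -16129/75052 ≈ -0.21490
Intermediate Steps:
(-32 + 159)²/((286111 - 191464) + (-50403 - 1*119296)) = 127²/(94647 + (-50403 - 119296)) = 16129/(94647 - 169699) = 16129/(-75052) = 16129*(-1/75052) = -16129/75052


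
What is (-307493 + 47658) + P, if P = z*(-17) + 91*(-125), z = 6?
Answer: -271312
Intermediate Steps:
P = -11477 (P = 6*(-17) + 91*(-125) = -102 - 11375 = -11477)
(-307493 + 47658) + P = (-307493 + 47658) - 11477 = -259835 - 11477 = -271312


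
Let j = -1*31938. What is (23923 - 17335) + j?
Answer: -25350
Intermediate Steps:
j = -31938
(23923 - 17335) + j = (23923 - 17335) - 31938 = 6588 - 31938 = -25350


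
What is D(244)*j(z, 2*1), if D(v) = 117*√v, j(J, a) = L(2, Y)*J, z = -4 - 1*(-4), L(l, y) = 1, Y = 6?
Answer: 0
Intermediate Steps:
z = 0 (z = -4 + 4 = 0)
j(J, a) = J (j(J, a) = 1*J = J)
D(244)*j(z, 2*1) = (117*√244)*0 = (117*(2*√61))*0 = (234*√61)*0 = 0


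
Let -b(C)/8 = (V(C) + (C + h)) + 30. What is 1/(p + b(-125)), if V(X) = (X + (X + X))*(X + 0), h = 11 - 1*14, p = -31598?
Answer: -1/405814 ≈ -2.4642e-6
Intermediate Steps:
h = -3 (h = 11 - 14 = -3)
V(X) = 3*X² (V(X) = (X + 2*X)*X = (3*X)*X = 3*X²)
b(C) = -216 - 24*C² - 8*C (b(C) = -8*((3*C² + (C - 3)) + 30) = -8*((3*C² + (-3 + C)) + 30) = -8*((-3 + C + 3*C²) + 30) = -8*(27 + C + 3*C²) = -216 - 24*C² - 8*C)
1/(p + b(-125)) = 1/(-31598 + (-216 - 24*(-125)² - 8*(-125))) = 1/(-31598 + (-216 - 24*15625 + 1000)) = 1/(-31598 + (-216 - 375000 + 1000)) = 1/(-31598 - 374216) = 1/(-405814) = -1/405814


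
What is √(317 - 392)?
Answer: 5*I*√3 ≈ 8.6602*I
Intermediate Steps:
√(317 - 392) = √(-75) = 5*I*√3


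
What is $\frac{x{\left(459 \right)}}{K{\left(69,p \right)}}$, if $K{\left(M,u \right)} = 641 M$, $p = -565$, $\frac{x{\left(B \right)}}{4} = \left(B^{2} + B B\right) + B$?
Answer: $\frac{562428}{14743} \approx 38.149$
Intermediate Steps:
$x{\left(B \right)} = 4 B + 8 B^{2}$ ($x{\left(B \right)} = 4 \left(\left(B^{2} + B B\right) + B\right) = 4 \left(\left(B^{2} + B^{2}\right) + B\right) = 4 \left(2 B^{2} + B\right) = 4 \left(B + 2 B^{2}\right) = 4 B + 8 B^{2}$)
$\frac{x{\left(459 \right)}}{K{\left(69,p \right)}} = \frac{4 \cdot 459 \left(1 + 2 \cdot 459\right)}{641 \cdot 69} = \frac{4 \cdot 459 \left(1 + 918\right)}{44229} = 4 \cdot 459 \cdot 919 \cdot \frac{1}{44229} = 1687284 \cdot \frac{1}{44229} = \frac{562428}{14743}$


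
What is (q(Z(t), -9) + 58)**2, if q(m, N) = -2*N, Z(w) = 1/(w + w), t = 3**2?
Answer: 5776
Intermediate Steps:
t = 9
Z(w) = 1/(2*w)
(q(Z(t), -9) + 58)**2 = (-2*(-9) + 58)**2 = (18 + 58)**2 = 76**2 = 5776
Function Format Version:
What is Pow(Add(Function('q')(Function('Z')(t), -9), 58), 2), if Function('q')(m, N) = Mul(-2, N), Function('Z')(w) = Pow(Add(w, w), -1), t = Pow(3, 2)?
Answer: 5776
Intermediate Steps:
t = 9
Function('Z')(w) = Mul(Rational(1, 2), Pow(w, -1)) (Function('Z')(w) = Pow(Mul(2, w), -1) = Mul(Rational(1, 2), Pow(w, -1)))
Pow(Add(Function('q')(Function('Z')(t), -9), 58), 2) = Pow(Add(Mul(-2, -9), 58), 2) = Pow(Add(18, 58), 2) = Pow(76, 2) = 5776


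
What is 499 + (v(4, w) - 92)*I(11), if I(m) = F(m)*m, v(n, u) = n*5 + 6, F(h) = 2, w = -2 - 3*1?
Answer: -953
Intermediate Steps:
w = -5 (w = -2 - 3 = -5)
v(n, u) = 6 + 5*n (v(n, u) = 5*n + 6 = 6 + 5*n)
I(m) = 2*m
499 + (v(4, w) - 92)*I(11) = 499 + ((6 + 5*4) - 92)*(2*11) = 499 + ((6 + 20) - 92)*22 = 499 + (26 - 92)*22 = 499 - 66*22 = 499 - 1452 = -953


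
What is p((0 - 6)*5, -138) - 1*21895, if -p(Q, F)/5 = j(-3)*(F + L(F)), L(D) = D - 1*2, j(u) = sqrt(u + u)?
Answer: -21895 + 1390*I*sqrt(6) ≈ -21895.0 + 3404.8*I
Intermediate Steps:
j(u) = sqrt(2)*sqrt(u) (j(u) = sqrt(2*u) = sqrt(2)*sqrt(u))
L(D) = -2 + D (L(D) = D - 2 = -2 + D)
p(Q, F) = -5*I*sqrt(6)*(-2 + 2*F) (p(Q, F) = -5*sqrt(2)*sqrt(-3)*(F + (-2 + F)) = -5*sqrt(2)*(I*sqrt(3))*(-2 + 2*F) = -5*I*sqrt(6)*(-2 + 2*F))
p((0 - 6)*5, -138) - 1*21895 = 10*I*sqrt(6)*(1 - 1*(-138)) - 1*21895 = 10*I*sqrt(6)*(1 + 138) - 21895 = 10*I*sqrt(6)*139 - 21895 = 1390*I*sqrt(6) - 21895 = -21895 + 1390*I*sqrt(6)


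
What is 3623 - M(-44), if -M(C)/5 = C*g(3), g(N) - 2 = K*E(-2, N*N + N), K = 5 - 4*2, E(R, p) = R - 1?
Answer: 1203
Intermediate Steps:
E(R, p) = -1 + R
K = -3 (K = 5 - 8 = -3)
g(N) = 11 (g(N) = 2 - 3*(-1 - 2) = 2 - 3*(-3) = 2 + 9 = 11)
M(C) = -55*C (M(C) = -5*C*11 = -55*C)
3623 - M(-44) = 3623 - (-55)*(-44) = 3623 - 1*2420 = 3623 - 2420 = 1203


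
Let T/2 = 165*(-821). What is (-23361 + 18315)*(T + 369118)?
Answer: -495456648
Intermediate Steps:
T = -270930 (T = 2*(165*(-821)) = 2*(-135465) = -270930)
(-23361 + 18315)*(T + 369118) = (-23361 + 18315)*(-270930 + 369118) = -5046*98188 = -495456648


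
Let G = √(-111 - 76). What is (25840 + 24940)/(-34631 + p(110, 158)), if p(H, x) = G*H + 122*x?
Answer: -31189076/9521549 - 223432*I*√187/9521549 ≈ -3.2756 - 0.32089*I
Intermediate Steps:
G = I*√187 (G = √(-187) = I*√187 ≈ 13.675*I)
p(H, x) = 122*x + I*H*√187 (p(H, x) = (I*√187)*H + 122*x = I*H*√187 + 122*x = 122*x + I*H*√187)
(25840 + 24940)/(-34631 + p(110, 158)) = (25840 + 24940)/(-34631 + (122*158 + I*110*√187)) = 50780/(-34631 + (19276 + 110*I*√187)) = 50780/(-15355 + 110*I*√187)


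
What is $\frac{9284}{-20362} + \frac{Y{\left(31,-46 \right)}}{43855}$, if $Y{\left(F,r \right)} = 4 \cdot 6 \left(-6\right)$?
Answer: $- \frac{205040974}{446487755} \approx -0.45923$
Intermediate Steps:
$Y{\left(F,r \right)} = -144$ ($Y{\left(F,r \right)} = 24 \left(-6\right) = -144$)
$\frac{9284}{-20362} + \frac{Y{\left(31,-46 \right)}}{43855} = \frac{9284}{-20362} - \frac{144}{43855} = 9284 \left(- \frac{1}{20362}\right) - \frac{144}{43855} = - \frac{4642}{10181} - \frac{144}{43855} = - \frac{205040974}{446487755}$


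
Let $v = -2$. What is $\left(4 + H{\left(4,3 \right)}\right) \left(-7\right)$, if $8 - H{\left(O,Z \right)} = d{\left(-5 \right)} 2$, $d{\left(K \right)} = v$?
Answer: $-112$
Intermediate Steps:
$d{\left(K \right)} = -2$
$H{\left(O,Z \right)} = 12$ ($H{\left(O,Z \right)} = 8 - \left(-2\right) 2 = 8 - -4 = 8 + 4 = 12$)
$\left(4 + H{\left(4,3 \right)}\right) \left(-7\right) = \left(4 + 12\right) \left(-7\right) = 16 \left(-7\right) = -112$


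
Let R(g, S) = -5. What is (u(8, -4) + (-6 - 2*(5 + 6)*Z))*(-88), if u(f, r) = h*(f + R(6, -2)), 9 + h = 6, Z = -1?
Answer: -616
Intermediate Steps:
h = -3 (h = -9 + 6 = -3)
u(f, r) = 15 - 3*f (u(f, r) = -3*(f - 5) = -3*(-5 + f) = 15 - 3*f)
(u(8, -4) + (-6 - 2*(5 + 6)*Z))*(-88) = ((15 - 3*8) + (-6 - 2*(5 + 6)*(-1)))*(-88) = ((15 - 24) + (-6 - 22*(-1)))*(-88) = (-9 + (-6 - 2*(-11)))*(-88) = (-9 + (-6 + 22))*(-88) = (-9 + 16)*(-88) = 7*(-88) = -616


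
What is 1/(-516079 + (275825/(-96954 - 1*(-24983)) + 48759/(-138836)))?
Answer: -9992165756/5156788714864413 ≈ -1.9377e-6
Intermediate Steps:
1/(-516079 + (275825/(-96954 - 1*(-24983)) + 48759/(-138836))) = 1/(-516079 + (275825/(-96954 + 24983) + 48759*(-1/138836))) = 1/(-516079 + (275825/(-71971) - 48759/138836)) = 1/(-516079 + (275825*(-1/71971) - 48759/138836)) = 1/(-516079 + (-275825/71971 - 48759/138836)) = 1/(-516079 - 41803673689/9992165756) = 1/(-5156788714864413/9992165756) = -9992165756/5156788714864413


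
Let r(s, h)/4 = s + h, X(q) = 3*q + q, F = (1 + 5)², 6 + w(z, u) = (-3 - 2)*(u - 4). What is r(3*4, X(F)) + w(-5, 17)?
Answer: 553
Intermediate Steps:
w(z, u) = 14 - 5*u (w(z, u) = -6 + (-3 - 2)*(u - 4) = -6 - 5*(-4 + u) = -6 + (20 - 5*u) = 14 - 5*u)
F = 36 (F = 6² = 36)
X(q) = 4*q
r(s, h) = 4*h + 4*s (r(s, h) = 4*(s + h) = 4*(h + s) = 4*h + 4*s)
r(3*4, X(F)) + w(-5, 17) = (4*(4*36) + 4*(3*4)) + (14 - 5*17) = (4*144 + 4*12) + (14 - 85) = (576 + 48) - 71 = 624 - 71 = 553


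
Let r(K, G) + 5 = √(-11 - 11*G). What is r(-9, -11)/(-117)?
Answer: 5/117 - √110/117 ≈ -0.046907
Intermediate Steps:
r(K, G) = -5 + √(-11 - 11*G)
r(-9, -11)/(-117) = (-5 + √(-11 - 11*(-11)))/(-117) = (-5 + √(-11 + 121))*(-1/117) = (-5 + √110)*(-1/117) = 5/117 - √110/117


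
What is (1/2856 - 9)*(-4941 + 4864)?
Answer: 282733/408 ≈ 692.97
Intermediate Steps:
(1/2856 - 9)*(-4941 + 4864) = (1/2856 - 9)*(-77) = -25703/2856*(-77) = 282733/408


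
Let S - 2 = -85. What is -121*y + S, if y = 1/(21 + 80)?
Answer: -8504/101 ≈ -84.198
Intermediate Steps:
y = 1/101 ≈ 0.0099010
S = -83 (S = 2 - 85 = -83)
-121*y + S = -121*1/101 - 83 = -121/101 - 83 = -8504/101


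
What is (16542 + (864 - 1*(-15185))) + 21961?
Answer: 54552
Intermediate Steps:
(16542 + (864 - 1*(-15185))) + 21961 = (16542 + (864 + 15185)) + 21961 = (16542 + 16049) + 21961 = 32591 + 21961 = 54552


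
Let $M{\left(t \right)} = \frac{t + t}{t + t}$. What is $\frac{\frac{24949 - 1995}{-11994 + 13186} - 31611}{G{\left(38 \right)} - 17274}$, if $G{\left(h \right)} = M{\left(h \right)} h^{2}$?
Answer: $\frac{18828679}{9434680} \approx 1.9957$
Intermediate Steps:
$M{\left(t \right)} = 1$ ($M{\left(t \right)} = \frac{2 t}{2 t} = 2 t \frac{1}{2 t} = 1$)
$G{\left(h \right)} = h^{2}$ ($G{\left(h \right)} = 1 h^{2} = h^{2}$)
$\frac{\frac{24949 - 1995}{-11994 + 13186} - 31611}{G{\left(38 \right)} - 17274} = \frac{\frac{24949 - 1995}{-11994 + 13186} - 31611}{38^{2} - 17274} = \frac{\frac{22954}{1192} - 31611}{1444 - 17274} = \frac{22954 \cdot \frac{1}{1192} - 31611}{-15830} = \left(\frac{11477}{596} - 31611\right) \left(- \frac{1}{15830}\right) = \left(- \frac{18828679}{596}\right) \left(- \frac{1}{15830}\right) = \frac{18828679}{9434680}$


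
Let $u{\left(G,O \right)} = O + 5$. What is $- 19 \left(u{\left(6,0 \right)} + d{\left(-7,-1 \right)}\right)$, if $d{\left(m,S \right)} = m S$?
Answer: $-228$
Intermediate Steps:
$d{\left(m,S \right)} = S m$
$u{\left(G,O \right)} = 5 + O$
$- 19 \left(u{\left(6,0 \right)} + d{\left(-7,-1 \right)}\right) = - 19 \left(\left(5 + 0\right) - -7\right) = - 19 \left(5 + 7\right) = \left(-19\right) 12 = -228$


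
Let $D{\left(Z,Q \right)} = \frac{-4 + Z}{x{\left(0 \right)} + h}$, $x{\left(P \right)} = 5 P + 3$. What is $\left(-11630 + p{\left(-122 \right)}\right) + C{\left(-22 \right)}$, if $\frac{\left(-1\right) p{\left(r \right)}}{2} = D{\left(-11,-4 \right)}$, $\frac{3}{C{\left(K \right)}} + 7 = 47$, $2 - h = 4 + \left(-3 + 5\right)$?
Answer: $- \frac{466397}{40} \approx -11660.0$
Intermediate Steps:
$h = -4$ ($h = 2 - \left(4 + \left(-3 + 5\right)\right) = 2 - \left(4 + 2\right) = 2 - 6 = -4$)
$x{\left(P \right)} = 3 + 5 P$
$C{\left(K \right)} = \frac{3}{40}$ ($C{\left(K \right)} = \frac{3}{-7 + 47} = \frac{3}{40}$)
$D{\left(Z,Q \right)} = 4 - Z$ ($D{\left(Z,Q \right)} = \frac{-4 + Z}{\left(3 + 5 \cdot 0\right) - 4} = \frac{-4 + Z}{\left(3 + 0\right) - 4} = \frac{-4 + Z}{3 - 4} = \frac{-4 + Z}{-1} = \left(-4 + Z\right) \left(-1\right) = 4 - Z$)
$p{\left(r \right)} = -30$ ($p{\left(r \right)} = - 2 \left(4 - -11\right) = - 2 \left(4 + 11\right) = \left(-2\right) 15 = -30$)
$\left(-11630 + p{\left(-122 \right)}\right) + C{\left(-22 \right)} = \left(-11630 - 30\right) + \frac{3}{40} = -11660 + \frac{3}{40} = - \frac{466397}{40}$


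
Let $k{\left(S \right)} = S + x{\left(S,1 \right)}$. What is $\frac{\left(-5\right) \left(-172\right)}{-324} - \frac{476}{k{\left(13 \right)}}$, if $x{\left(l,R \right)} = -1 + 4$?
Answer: $- \frac{10499}{324} \approx -32.404$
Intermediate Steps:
$x{\left(l,R \right)} = 3$
$k{\left(S \right)} = 3 + S$ ($k{\left(S \right)} = S + 3 = 3 + S$)
$\frac{\left(-5\right) \left(-172\right)}{-324} - \frac{476}{k{\left(13 \right)}} = \frac{\left(-5\right) \left(-172\right)}{-324} - \frac{476}{3 + 13} = 860 \left(- \frac{1}{324}\right) - \frac{476}{16} = - \frac{215}{81} - \frac{119}{4} = - \frac{10499}{324}$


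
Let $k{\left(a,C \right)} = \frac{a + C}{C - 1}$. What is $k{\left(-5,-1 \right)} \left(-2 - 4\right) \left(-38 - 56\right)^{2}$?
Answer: $-159048$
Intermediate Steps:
$k{\left(a,C \right)} = \frac{C + a}{-1 + C}$
$k{\left(-5,-1 \right)} \left(-2 - 4\right) \left(-38 - 56\right)^{2} = \frac{-1 - 5}{-1 - 1} \left(-2 - 4\right) \left(-38 - 56\right)^{2} = \frac{1}{-2} \left(-6\right) \left(-2 - 4\right) \left(-94\right)^{2} = \left(- \frac{1}{2}\right) \left(-6\right) \left(-6\right) 8836 = 3 \left(-6\right) 8836 = \left(-18\right) 8836 = -159048$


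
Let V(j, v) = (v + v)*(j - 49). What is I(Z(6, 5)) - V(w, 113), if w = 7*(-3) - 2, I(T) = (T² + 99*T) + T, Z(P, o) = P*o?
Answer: 20172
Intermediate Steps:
I(T) = T² + 100*T
w = -23 (w = -21 - 2 = -23)
V(j, v) = 2*v*(-49 + j) (V(j, v) = (2*v)*(-49 + j) = 2*v*(-49 + j))
I(Z(6, 5)) - V(w, 113) = (6*5)*(100 + 6*5) - 2*113*(-49 - 23) = 30*(100 + 30) - 2*113*(-72) = 30*130 - 1*(-16272) = 3900 + 16272 = 20172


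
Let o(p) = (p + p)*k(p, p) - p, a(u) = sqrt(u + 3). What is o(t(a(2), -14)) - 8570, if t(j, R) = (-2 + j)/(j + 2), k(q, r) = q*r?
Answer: -2801 - 2580*sqrt(5) ≈ -8570.1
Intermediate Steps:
a(u) = sqrt(3 + u)
t(j, R) = (-2 + j)/(2 + j)
o(p) = -p + 2*p**3 (o(p) = (p + p)*(p*p) - p = (2*p)*p**2 - p = 2*p**3 - p = -p + 2*p**3)
o(t(a(2), -14)) - 8570 = (-(-2 + sqrt(3 + 2))/(2 + sqrt(3 + 2)) + 2*((-2 + sqrt(3 + 2))/(2 + sqrt(3 + 2)))**3) - 8570 = (-(-2 + sqrt(5))/(2 + sqrt(5)) + 2*((-2 + sqrt(5))/(2 + sqrt(5)))**3) - 8570 = (-(-2 + sqrt(5))/(2 + sqrt(5)) + 2*((-2 + sqrt(5))**3/(2 + sqrt(5))**3)) - 8570 = (-(-2 + sqrt(5))/(2 + sqrt(5)) + 2*(-2 + sqrt(5))**3/(2 + sqrt(5))**3) - 8570 = -8570 - (-2 + sqrt(5))/(2 + sqrt(5)) + 2*(-2 + sqrt(5))**3/(2 + sqrt(5))**3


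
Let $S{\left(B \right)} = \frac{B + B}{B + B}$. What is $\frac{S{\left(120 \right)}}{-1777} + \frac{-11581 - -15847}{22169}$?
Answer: $\frac{7558513}{39394313} \approx 0.19187$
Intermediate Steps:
$S{\left(B \right)} = 1$ ($S{\left(B \right)} = \frac{2 B}{2 B} = 2 B \frac{1}{2 B} = 1$)
$\frac{S{\left(120 \right)}}{-1777} + \frac{-11581 - -15847}{22169} = 1 \frac{1}{-1777} + \frac{-11581 - -15847}{22169} = 1 \left(- \frac{1}{1777}\right) + \left(-11581 + 15847\right) \frac{1}{22169} = - \frac{1}{1777} + 4266 \cdot \frac{1}{22169} = - \frac{1}{1777} + \frac{4266}{22169} = \frac{7558513}{39394313}$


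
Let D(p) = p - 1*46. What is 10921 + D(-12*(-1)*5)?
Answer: 10935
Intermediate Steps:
D(p) = -46 + p (D(p) = p - 46 = -46 + p)
10921 + D(-12*(-1)*5) = 10921 + (-46 - 12*(-1)*5) = 10921 + (-46 - 6*(-2)*5) = 10921 + (-46 + 12*5) = 10921 + (-46 + 60) = 10921 + 14 = 10935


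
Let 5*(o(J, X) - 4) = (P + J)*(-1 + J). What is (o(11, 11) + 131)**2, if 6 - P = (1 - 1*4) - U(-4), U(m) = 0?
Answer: 30625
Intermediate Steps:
P = 9 (P = 6 - ((1 - 1*4) - 1*0) = 6 - ((1 - 4) + 0) = 6 - (-3 + 0) = 6 - 1*(-3) = 6 + 3 = 9)
o(J, X) = 4 + (-1 + J)*(9 + J)/5 (o(J, X) = 4 + ((9 + J)*(-1 + J))/5 = 4 + ((-1 + J)*(9 + J))/5 = 4 + (-1 + J)*(9 + J)/5)
(o(11, 11) + 131)**2 = ((11/5 + (1/5)*11**2 + (8/5)*11) + 131)**2 = ((11/5 + (1/5)*121 + 88/5) + 131)**2 = ((11/5 + 121/5 + 88/5) + 131)**2 = (44 + 131)**2 = 175**2 = 30625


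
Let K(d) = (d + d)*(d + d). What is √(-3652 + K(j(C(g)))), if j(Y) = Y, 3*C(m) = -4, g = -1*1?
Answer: 2*I*√8201/3 ≈ 60.373*I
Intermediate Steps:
g = -1
C(m) = -4/3 (C(m) = (⅓)*(-4) = -4/3)
K(d) = 4*d² (K(d) = (2*d)*(2*d) = 4*d²)
√(-3652 + K(j(C(g)))) = √(-3652 + 4*(-4/3)²) = √(-3652 + 4*(16/9)) = √(-3652 + 64/9) = √(-32804/9) = 2*I*√8201/3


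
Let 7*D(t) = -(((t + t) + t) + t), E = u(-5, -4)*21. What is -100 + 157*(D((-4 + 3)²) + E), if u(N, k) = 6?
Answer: 137146/7 ≈ 19592.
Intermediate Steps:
E = 126 (E = 6*21 = 126)
D(t) = -4*t/7 (D(t) = (-(((t + t) + t) + t))/7 = (-((2*t + t) + t))/7 = (-(3*t + t))/7 = (-4*t)/7 = -4*t/7)
-100 + 157*(D((-4 + 3)²) + E) = -100 + 157*(-4*(-4 + 3)²/7 + 126) = -100 + 157*(-4/7*(-1)² + 126) = -100 + 157*(-4/7*1 + 126) = -100 + 157*(-4/7 + 126) = -100 + 157*(878/7) = -100 + 137846/7 = 137146/7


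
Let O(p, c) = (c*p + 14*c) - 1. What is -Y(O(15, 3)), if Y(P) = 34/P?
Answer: -17/43 ≈ -0.39535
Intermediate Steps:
O(p, c) = -1 + 14*c + c*p (O(p, c) = (14*c + c*p) - 1 = -1 + 14*c + c*p)
-Y(O(15, 3)) = -34/(-1 + 14*3 + 3*15) = -34/(-1 + 42 + 45) = -34/86 = -1*17/43 = -17/43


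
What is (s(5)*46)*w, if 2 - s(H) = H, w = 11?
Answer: -1518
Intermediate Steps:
s(H) = 2 - H
(s(5)*46)*w = ((2 - 1*5)*46)*11 = ((2 - 5)*46)*11 = -3*46*11 = -138*11 = -1518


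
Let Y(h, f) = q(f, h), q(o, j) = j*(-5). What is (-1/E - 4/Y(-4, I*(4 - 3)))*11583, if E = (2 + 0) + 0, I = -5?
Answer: -81081/10 ≈ -8108.1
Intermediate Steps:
q(o, j) = -5*j
Y(h, f) = -5*h
E = 2 (E = 2 + 0 = 2)
(-1/E - 4/Y(-4, I*(4 - 3)))*11583 = (-1/2 - 4/((-5*(-4))))*11583 = (-1*1/2 - 4/20)*11583 = (-1/2 - 4*1/20)*11583 = (-1/2 - 1/5)*11583 = -7/10*11583 = -81081/10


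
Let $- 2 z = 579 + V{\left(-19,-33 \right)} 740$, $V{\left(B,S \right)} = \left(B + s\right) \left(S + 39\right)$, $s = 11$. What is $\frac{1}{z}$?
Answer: $\frac{2}{34941} \approx 5.7239 \cdot 10^{-5}$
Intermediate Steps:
$V{\left(B,S \right)} = \left(11 + B\right) \left(39 + S\right)$ ($V{\left(B,S \right)} = \left(B + 11\right) \left(S + 39\right) = \left(11 + B\right) \left(39 + S\right)$)
$z = \frac{34941}{2}$ ($z = - \frac{579 + \left(429 + 11 \left(-33\right) + 39 \left(-19\right) - -627\right) 740}{2} = - \frac{579 + \left(429 - 363 - 741 + 627\right) 740}{2} = - \frac{579 - 35520}{2} = \left(- \frac{1}{2}\right) \left(-34941\right) = \frac{34941}{2} \approx 17471.0$)
$\frac{1}{z} = \frac{1}{\frac{34941}{2}} = \frac{2}{34941}$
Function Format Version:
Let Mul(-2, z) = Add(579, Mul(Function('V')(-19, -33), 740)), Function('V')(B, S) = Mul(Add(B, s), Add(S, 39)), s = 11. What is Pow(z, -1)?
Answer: Rational(2, 34941) ≈ 5.7239e-5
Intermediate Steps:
Function('V')(B, S) = Mul(Add(11, B), Add(39, S)) (Function('V')(B, S) = Mul(Add(B, 11), Add(S, 39)) = Mul(Add(11, B), Add(39, S)))
z = Rational(34941, 2) (z = Mul(Rational(-1, 2), Add(579, Mul(Add(429, Mul(11, -33), Mul(39, -19), Mul(-19, -33)), 740))) = Mul(Rational(-1, 2), Add(579, Mul(Add(429, -363, -741, 627), 740))) = Mul(Rational(-1, 2), Add(579, Mul(-48, 740))) = Mul(Rational(-1, 2), Add(579, -35520)) = Mul(Rational(-1, 2), -34941) = Rational(34941, 2) ≈ 17471.)
Pow(z, -1) = Pow(Rational(34941, 2), -1) = Rational(2, 34941)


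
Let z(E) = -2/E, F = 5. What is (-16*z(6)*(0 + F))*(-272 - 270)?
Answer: -43360/3 ≈ -14453.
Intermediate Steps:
(-16*z(6)*(0 + F))*(-272 - 270) = (-16*(-2/6)*(0 + 5))*(-272 - 270) = -16*(-2*1/6)*5*(-542) = -(-16)*5/3*(-542) = -16*(-5/3)*(-542) = (80/3)*(-542) = -43360/3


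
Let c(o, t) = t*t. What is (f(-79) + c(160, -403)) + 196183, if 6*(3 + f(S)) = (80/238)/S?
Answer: 10113285547/28203 ≈ 3.5859e+5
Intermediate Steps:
c(o, t) = t**2
f(S) = -3 + 20/(357*S) (f(S) = -3 + ((80/238)/S)/6 = -3 + ((80*(1/238))/S)/6 = -3 + (40/(119*S))/6 = -3 + 20/(357*S))
(f(-79) + c(160, -403)) + 196183 = ((-3 + (20/357)/(-79)) + (-403)**2) + 196183 = ((-3 + (20/357)*(-1/79)) + 162409) + 196183 = ((-3 - 20/28203) + 162409) + 196183 = (-84629/28203 + 162409) + 196183 = 4580336398/28203 + 196183 = 10113285547/28203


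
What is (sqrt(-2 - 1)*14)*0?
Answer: 0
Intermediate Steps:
(sqrt(-2 - 1)*14)*0 = (sqrt(-3)*14)*0 = ((I*sqrt(3))*14)*0 = (14*I*sqrt(3))*0 = 0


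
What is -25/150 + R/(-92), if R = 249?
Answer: -793/276 ≈ -2.8732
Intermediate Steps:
-25/150 + R/(-92) = -25/150 + 249/(-92) = -25*1/150 + 249*(-1/92) = -1/6 - 249/92 = -793/276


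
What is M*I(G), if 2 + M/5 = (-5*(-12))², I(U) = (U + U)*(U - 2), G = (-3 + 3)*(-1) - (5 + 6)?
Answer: 5145140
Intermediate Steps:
G = -11 (G = 0*(-1) - 1*11 = 0 - 11 = -11)
I(U) = 2*U*(-2 + U) (I(U) = (2*U)*(-2 + U) = 2*U*(-2 + U))
M = 17990 (M = -10 + 5*(-5*(-12))² = -10 + 5*60² = -10 + 5*3600 = -10 + 18000 = 17990)
M*I(G) = 17990*(2*(-11)*(-2 - 11)) = 17990*(2*(-11)*(-13)) = 17990*286 = 5145140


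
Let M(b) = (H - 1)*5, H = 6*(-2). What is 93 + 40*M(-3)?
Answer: -2507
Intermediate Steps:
H = -12
M(b) = -65 (M(b) = (-12 - 1)*5 = -13*5 = -65)
93 + 40*M(-3) = 93 + 40*(-65) = 93 - 2600 = -2507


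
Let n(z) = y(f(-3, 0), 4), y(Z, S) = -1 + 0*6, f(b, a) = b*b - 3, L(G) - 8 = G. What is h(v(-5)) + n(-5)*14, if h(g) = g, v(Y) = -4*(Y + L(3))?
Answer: -38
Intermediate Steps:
L(G) = 8 + G
v(Y) = -44 - 4*Y (v(Y) = -4*(Y + (8 + 3)) = -4*(Y + 11) = -4*(11 + Y) = -44 - 4*Y)
f(b, a) = -3 + b² (f(b, a) = b² - 3 = -3 + b²)
y(Z, S) = -1 (y(Z, S) = -1 + 0 = -1)
n(z) = -1
h(v(-5)) + n(-5)*14 = (-44 - 4*(-5)) - 1*14 = (-44 + 20) - 14 = -24 - 14 = -38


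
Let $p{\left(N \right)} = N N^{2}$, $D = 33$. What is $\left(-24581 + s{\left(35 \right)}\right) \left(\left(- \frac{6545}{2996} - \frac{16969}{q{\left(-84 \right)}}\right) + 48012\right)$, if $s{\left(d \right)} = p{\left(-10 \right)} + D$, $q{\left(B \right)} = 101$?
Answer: $- \frac{13208990269203}{10807} \approx -1.2223 \cdot 10^{9}$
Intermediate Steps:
$p{\left(N \right)} = N^{3}$
$s{\left(d \right)} = -967$ ($s{\left(d \right)} = \left(-10\right)^{3} + 33 = -1000 + 33 = -967$)
$\left(-24581 + s{\left(35 \right)}\right) \left(\left(- \frac{6545}{2996} - \frac{16969}{q{\left(-84 \right)}}\right) + 48012\right) = \left(-24581 - 967\right) \left(\left(- \frac{6545}{2996} - \frac{16969}{101}\right) + 48012\right) = - 25548 \left(\left(\left(-6545\right) \frac{1}{2996} - \frac{16969}{101}\right) + 48012\right) = - 25548 \left(\left(- \frac{935}{428} - \frac{16969}{101}\right) + 48012\right) = - 25548 \left(- \frac{7357167}{43228} + 48012\right) = \left(-25548\right) \frac{2068105569}{43228} = - \frac{13208990269203}{10807}$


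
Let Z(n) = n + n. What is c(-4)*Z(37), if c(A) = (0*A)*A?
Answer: 0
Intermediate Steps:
Z(n) = 2*n
c(A) = 0 (c(A) = 0*A = 0)
c(-4)*Z(37) = 0*(2*37) = 0*74 = 0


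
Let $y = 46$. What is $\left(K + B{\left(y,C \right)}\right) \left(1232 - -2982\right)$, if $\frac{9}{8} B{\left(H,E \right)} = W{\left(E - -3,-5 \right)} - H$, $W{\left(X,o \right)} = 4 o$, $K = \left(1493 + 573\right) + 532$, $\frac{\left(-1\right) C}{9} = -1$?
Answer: $\frac{32102252}{3} \approx 1.0701 \cdot 10^{7}$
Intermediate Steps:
$C = 9$ ($C = \left(-9\right) \left(-1\right) = 9$)
$K = 2598$ ($K = 2066 + 532 = 2598$)
$B{\left(H,E \right)} = - \frac{160}{9} - \frac{8 H}{9}$ ($B{\left(H,E \right)} = \frac{8 \left(4 \left(-5\right) - H\right)}{9} = \frac{8 \left(-20 - H\right)}{9} = - \frac{160}{9} - \frac{8 H}{9}$)
$\left(K + B{\left(y,C \right)}\right) \left(1232 - -2982\right) = \left(2598 - \frac{176}{3}\right) \left(1232 - -2982\right) = \left(2598 - \frac{176}{3}\right) \left(1232 + 2982\right) = \left(2598 - \frac{176}{3}\right) 4214 = \frac{7618}{3} \cdot 4214 = \frac{32102252}{3}$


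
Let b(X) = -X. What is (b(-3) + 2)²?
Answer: 25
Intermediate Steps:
(b(-3) + 2)² = (-1*(-3) + 2)² = (3 + 2)² = 5² = 25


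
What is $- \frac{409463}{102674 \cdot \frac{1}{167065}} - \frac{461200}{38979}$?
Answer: $- \frac{2666481315295805}{4002129846} \approx -6.6627 \cdot 10^{5}$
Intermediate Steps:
$- \frac{409463}{102674 \cdot \frac{1}{167065}} - \frac{461200}{38979} = - \frac{409463}{\frac{102674}{167065}} - \frac{461200}{38979} = \left(-409463\right) \frac{167065}{102674} - \frac{461200}{38979} = - \frac{68406936095}{102674} - \frac{461200}{38979} = - \frac{2666481315295805}{4002129846}$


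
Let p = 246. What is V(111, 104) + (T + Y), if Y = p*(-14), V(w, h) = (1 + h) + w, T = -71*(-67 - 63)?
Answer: 6002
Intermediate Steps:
T = 9230 (T = -71*(-130) = 9230)
V(w, h) = 1 + h + w
Y = -3444 (Y = 246*(-14) = -3444)
V(111, 104) + (T + Y) = (1 + 104 + 111) + (9230 - 3444) = 216 + 5786 = 6002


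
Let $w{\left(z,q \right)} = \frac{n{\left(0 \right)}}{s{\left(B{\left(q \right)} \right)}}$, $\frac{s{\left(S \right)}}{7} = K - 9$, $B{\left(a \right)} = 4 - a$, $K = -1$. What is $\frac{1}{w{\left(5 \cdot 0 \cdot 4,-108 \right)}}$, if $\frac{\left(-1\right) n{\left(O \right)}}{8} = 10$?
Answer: $\frac{7}{8} \approx 0.875$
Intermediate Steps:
$n{\left(O \right)} = -80$ ($n{\left(O \right)} = \left(-8\right) 10 = -80$)
$s{\left(S \right)} = -70$ ($s{\left(S \right)} = 7 \left(-1 - 9\right) = 7 \left(-10\right) = -70$)
$w{\left(z,q \right)} = \frac{8}{7}$ ($w{\left(z,q \right)} = - \frac{80}{-70} = \left(-80\right) \left(- \frac{1}{70}\right) = \frac{8}{7}$)
$\frac{1}{w{\left(5 \cdot 0 \cdot 4,-108 \right)}} = \frac{1}{\frac{8}{7}} = \frac{7}{8}$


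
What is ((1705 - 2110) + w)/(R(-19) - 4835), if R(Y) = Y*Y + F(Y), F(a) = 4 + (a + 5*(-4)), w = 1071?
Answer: -74/501 ≈ -0.14770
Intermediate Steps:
F(a) = -16 + a (F(a) = 4 + (a - 20) = 4 + (-20 + a) = -16 + a)
R(Y) = -16 + Y + Y**2 (R(Y) = Y*Y + (-16 + Y) = Y**2 + (-16 + Y) = -16 + Y + Y**2)
((1705 - 2110) + w)/(R(-19) - 4835) = ((1705 - 2110) + 1071)/((-16 - 19 + (-19)**2) - 4835) = (-405 + 1071)/((-16 - 19 + 361) - 4835) = 666/(326 - 4835) = 666/(-4509) = 666*(-1/4509) = -74/501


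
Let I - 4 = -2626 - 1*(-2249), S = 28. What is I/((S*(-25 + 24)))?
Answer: 373/28 ≈ 13.321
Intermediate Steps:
I = -373 (I = 4 + (-2626 - 1*(-2249)) = 4 + (-2626 + 2249) = 4 - 377 = -373)
I/((S*(-25 + 24))) = -373*1/(28*(-25 + 24)) = -373/(28*(-1)) = -373/(-28) = -373*(-1/28) = 373/28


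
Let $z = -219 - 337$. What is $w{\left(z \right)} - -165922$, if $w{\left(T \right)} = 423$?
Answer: $166345$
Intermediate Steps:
$z = -556$
$w{\left(z \right)} - -165922 = 423 - -165922 = 423 + 165922 = 166345$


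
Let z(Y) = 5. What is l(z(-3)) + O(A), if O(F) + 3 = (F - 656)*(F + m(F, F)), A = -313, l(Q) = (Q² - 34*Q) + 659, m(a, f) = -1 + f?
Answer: 608074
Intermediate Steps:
l(Q) = 659 + Q² - 34*Q
O(F) = -3 + (-1 + 2*F)*(-656 + F) (O(F) = -3 + (F - 656)*(F + (-1 + F)) = -3 + (-656 + F)*(-1 + 2*F) = -3 + (-1 + 2*F)*(-656 + F))
l(z(-3)) + O(A) = (659 + 5² - 34*5) + (653 - 1313*(-313) + 2*(-313)²) = (659 + 25 - 170) + (653 + 410969 + 2*97969) = 514 + (653 + 410969 + 195938) = 514 + 607560 = 608074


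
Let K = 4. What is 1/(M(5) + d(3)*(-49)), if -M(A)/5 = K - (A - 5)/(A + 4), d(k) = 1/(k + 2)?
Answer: -5/149 ≈ -0.033557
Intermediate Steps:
d(k) = 1/(2 + k)
M(A) = -20 + 5*(-5 + A)/(4 + A) (M(A) = -5*(4 - (A - 5)/(A + 4)) = -5*(4 - (-5 + A)/(4 + A)) = -20 + 5*(-5 + A)/(4 + A))
1/(M(5) + d(3)*(-49)) = 1/(15*(-7 - 1*5)/(4 + 5) - 49/(2 + 3)) = 1/(15*(-7 - 5)/9 - 49/5) = 1/(15*(⅑)*(-12) + (⅕)*(-49)) = 1/(-20 - 49/5) = 1/(-149/5) = -5/149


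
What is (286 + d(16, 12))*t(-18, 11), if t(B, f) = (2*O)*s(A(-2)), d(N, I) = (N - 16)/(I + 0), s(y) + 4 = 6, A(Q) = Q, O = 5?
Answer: 5720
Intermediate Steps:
s(y) = 2 (s(y) = -4 + 6 = 2)
d(N, I) = (-16 + N)/I
t(B, f) = 20 (t(B, f) = (2*5)*2 = 10*2 = 20)
(286 + d(16, 12))*t(-18, 11) = (286 + (-16 + 16)/12)*20 = (286 + (1/12)*0)*20 = (286 + 0)*20 = 286*20 = 5720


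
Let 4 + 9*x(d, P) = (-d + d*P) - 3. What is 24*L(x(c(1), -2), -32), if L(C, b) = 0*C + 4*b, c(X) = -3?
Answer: -3072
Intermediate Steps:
x(d, P) = -7/9 - d/9 + P*d/9 (x(d, P) = -4/9 + ((-d + d*P) - 3)/9 = -4/9 + ((-d + P*d) - 3)/9 = -4/9 + (-3 - d + P*d)/9 = -4/9 + (-1/3 - d/9 + P*d/9) = -7/9 - d/9 + P*d/9)
L(C, b) = 4*b (L(C, b) = 0 + 4*b = 4*b)
24*L(x(c(1), -2), -32) = 24*(4*(-32)) = 24*(-128) = -3072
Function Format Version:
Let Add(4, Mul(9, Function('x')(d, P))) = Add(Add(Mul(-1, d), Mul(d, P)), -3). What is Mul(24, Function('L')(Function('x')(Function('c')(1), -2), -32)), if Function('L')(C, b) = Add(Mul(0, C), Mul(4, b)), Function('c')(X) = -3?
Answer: -3072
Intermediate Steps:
Function('x')(d, P) = Add(Rational(-7, 9), Mul(Rational(-1, 9), d), Mul(Rational(1, 9), P, d)) (Function('x')(d, P) = Add(Rational(-4, 9), Mul(Rational(1, 9), Add(Add(Mul(-1, d), Mul(d, P)), -3))) = Add(Rational(-4, 9), Mul(Rational(1, 9), Add(Add(Mul(-1, d), Mul(P, d)), -3))) = Add(Rational(-4, 9), Mul(Rational(1, 9), Add(-3, Mul(-1, d), Mul(P, d)))) = Add(Rational(-4, 9), Add(Rational(-1, 3), Mul(Rational(-1, 9), d), Mul(Rational(1, 9), P, d))) = Add(Rational(-7, 9), Mul(Rational(-1, 9), d), Mul(Rational(1, 9), P, d)))
Function('L')(C, b) = Mul(4, b) (Function('L')(C, b) = Add(0, Mul(4, b)) = Mul(4, b))
Mul(24, Function('L')(Function('x')(Function('c')(1), -2), -32)) = Mul(24, Mul(4, -32)) = Mul(24, -128) = -3072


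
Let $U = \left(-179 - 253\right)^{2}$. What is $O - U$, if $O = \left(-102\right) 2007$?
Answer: $-391338$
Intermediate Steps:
$O = -204714$
$U = 186624$ ($U = \left(-432\right)^{2} = 186624$)
$O - U = -204714 - 186624 = -391338$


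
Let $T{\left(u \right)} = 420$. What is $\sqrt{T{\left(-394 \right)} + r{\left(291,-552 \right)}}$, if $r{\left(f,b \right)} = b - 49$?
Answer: $i \sqrt{181} \approx 13.454 i$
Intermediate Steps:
$r{\left(f,b \right)} = -49 + b$
$\sqrt{T{\left(-394 \right)} + r{\left(291,-552 \right)}} = \sqrt{420 - 601} = \sqrt{-181} = i \sqrt{181}$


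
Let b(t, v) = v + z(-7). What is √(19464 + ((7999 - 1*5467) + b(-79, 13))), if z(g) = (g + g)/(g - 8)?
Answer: √4952235/15 ≈ 148.36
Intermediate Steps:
z(g) = 2*g/(-8 + g) (z(g) = (2*g)/(-8 + g) = 2*g/(-8 + g))
b(t, v) = 14/15 + v (b(t, v) = v + 2*(-7)/(-8 - 7) = v + 2*(-7)/(-15) = v + 2*(-7)*(-1/15) = v + 14/15 = 14/15 + v)
√(19464 + ((7999 - 1*5467) + b(-79, 13))) = √(19464 + ((7999 - 1*5467) + (14/15 + 13))) = √(19464 + ((7999 - 5467) + 209/15)) = √(19464 + (2532 + 209/15)) = √(19464 + 38189/15) = √(330149/15) = √4952235/15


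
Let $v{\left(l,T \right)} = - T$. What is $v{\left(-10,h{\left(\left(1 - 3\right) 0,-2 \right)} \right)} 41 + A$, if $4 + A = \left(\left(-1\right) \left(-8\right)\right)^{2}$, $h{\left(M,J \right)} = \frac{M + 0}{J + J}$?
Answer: $60$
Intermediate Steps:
$h{\left(M,J \right)} = \frac{M}{2 J}$
$A = 60$ ($A = -4 + \left(\left(-1\right) \left(-8\right)\right)^{2} = -4 + 8^{2} = -4 + 64 = 60$)
$v{\left(-10,h{\left(\left(1 - 3\right) 0,-2 \right)} \right)} 41 + A = - \frac{\left(1 - 3\right) 0}{2 \left(-2\right)} 41 + 60 = - \frac{\left(-2\right) 0 \left(-1\right)}{2 \cdot 2} \cdot 41 + 60 = - \frac{0 \left(-1\right)}{2 \cdot 2} \cdot 41 + 60 = \left(-1\right) 0 \cdot 41 + 60 = 0 \cdot 41 + 60 = 0 + 60 = 60$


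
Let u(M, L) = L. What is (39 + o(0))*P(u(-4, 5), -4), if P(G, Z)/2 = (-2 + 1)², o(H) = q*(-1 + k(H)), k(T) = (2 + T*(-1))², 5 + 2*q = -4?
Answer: 51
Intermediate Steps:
q = -9/2 (q = -5/2 + (½)*(-4) = -5/2 - 2 = -9/2 ≈ -4.5000)
k(T) = (2 - T)²
o(H) = 9/2 - 9*(-2 + H)²/2 (o(H) = -9*(-1 + (-2 + H)²)/2 = 9/2 - 9*(-2 + H)²/2)
P(G, Z) = 2 (P(G, Z) = 2*(-2 + 1)² = 2*(-1)² = 2*1 = 2)
(39 + o(0))*P(u(-4, 5), -4) = (39 + (9/2 - 9*(-2 + 0)²/2))*2 = (39 + (9/2 - 9/2*(-2)²))*2 = (39 + (9/2 - 9/2*4))*2 = (39 + (9/2 - 18))*2 = (39 - 27/2)*2 = (51/2)*2 = 51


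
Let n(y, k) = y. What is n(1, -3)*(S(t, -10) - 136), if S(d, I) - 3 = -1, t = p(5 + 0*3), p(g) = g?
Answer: -134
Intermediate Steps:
t = 5 (t = 5 + 0*3 = 5 + 0 = 5)
S(d, I) = 2 (S(d, I) = 3 - 1 = 2)
n(1, -3)*(S(t, -10) - 136) = 1*(2 - 136) = 1*(-134) = -134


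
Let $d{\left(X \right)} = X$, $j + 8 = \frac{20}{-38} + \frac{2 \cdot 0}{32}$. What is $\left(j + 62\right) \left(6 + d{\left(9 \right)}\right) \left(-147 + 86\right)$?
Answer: $- \frac{929640}{19} \approx -48928.0$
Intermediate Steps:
$j = - \frac{162}{19}$ ($j = -8 + \left(\frac{20}{-38} + \frac{2 \cdot 0}{32}\right) = -8 + \left(20 \left(- \frac{1}{38}\right) + 0 \cdot \frac{1}{32}\right) = -8 + \left(- \frac{10}{19} + 0\right) = -8 - \frac{10}{19} = - \frac{162}{19} \approx -8.5263$)
$\left(j + 62\right) \left(6 + d{\left(9 \right)}\right) \left(-147 + 86\right) = \left(- \frac{162}{19} + 62\right) \left(6 + 9\right) \left(-147 + 86\right) = \frac{1016}{19} \cdot 15 \left(-61\right) = \frac{15240}{19} \left(-61\right) = - \frac{929640}{19}$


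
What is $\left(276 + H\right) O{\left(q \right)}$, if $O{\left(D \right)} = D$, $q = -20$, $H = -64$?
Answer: $-4240$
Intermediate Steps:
$\left(276 + H\right) O{\left(q \right)} = \left(276 - 64\right) \left(-20\right) = 212 \left(-20\right) = -4240$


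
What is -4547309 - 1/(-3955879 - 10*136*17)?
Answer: -18093737963690/3978999 ≈ -4.5473e+6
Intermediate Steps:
-4547309 - 1/(-3955879 - 10*136*17) = -4547309 - 1/(-3955879 - 1360*17) = -4547309 - 1/(-3955879 - 23120) = -4547309 - 1/(-3978999) = -4547309 - 1*(-1/3978999) = -4547309 + 1/3978999 = -18093737963690/3978999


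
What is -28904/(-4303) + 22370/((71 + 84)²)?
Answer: 158135342/20675915 ≈ 7.6483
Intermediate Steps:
-28904/(-4303) + 22370/((71 + 84)²) = -28904*(-1/4303) + 22370/(155²) = 28904/4303 + 22370/24025 = 28904/4303 + 22370*(1/24025) = 28904/4303 + 4474/4805 = 158135342/20675915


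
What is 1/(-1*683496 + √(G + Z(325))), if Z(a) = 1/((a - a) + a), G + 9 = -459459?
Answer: -222136200/151829353482299 - 5*I*√1941252287/151829353482299 ≈ -1.4631e-6 - 1.451e-9*I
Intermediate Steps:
G = -459468 (G = -9 - 459459 = -459468)
Z(a) = 1/a (Z(a) = 1/(0 + a) = 1/a)
1/(-1*683496 + √(G + Z(325))) = 1/(-1*683496 + √(-459468 + 1/325)) = 1/(-683496 + √(-459468 + 1/325)) = 1/(-683496 + √(-149327099/325)) = 1/(-683496 + I*√1941252287/65)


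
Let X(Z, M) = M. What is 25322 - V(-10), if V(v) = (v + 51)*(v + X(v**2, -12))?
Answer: 26224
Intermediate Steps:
V(v) = (-12 + v)*(51 + v) (V(v) = (v + 51)*(v - 12) = (51 + v)*(-12 + v) = (-12 + v)*(51 + v))
25322 - V(-10) = 25322 - (-612 + (-10)**2 + 39*(-10)) = 25322 - (-612 + 100 - 390) = 25322 - 1*(-902) = 25322 + 902 = 26224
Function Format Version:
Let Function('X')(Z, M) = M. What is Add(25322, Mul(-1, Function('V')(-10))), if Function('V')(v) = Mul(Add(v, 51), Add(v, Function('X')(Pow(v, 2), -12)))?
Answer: 26224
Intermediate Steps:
Function('V')(v) = Mul(Add(-12, v), Add(51, v)) (Function('V')(v) = Mul(Add(v, 51), Add(v, -12)) = Mul(Add(51, v), Add(-12, v)) = Mul(Add(-12, v), Add(51, v)))
Add(25322, Mul(-1, Function('V')(-10))) = Add(25322, Mul(-1, Add(-612, Pow(-10, 2), Mul(39, -10)))) = Add(25322, Mul(-1, Add(-612, 100, -390))) = Add(25322, Mul(-1, -902)) = Add(25322, 902) = 26224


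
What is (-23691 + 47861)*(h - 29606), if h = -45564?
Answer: -1816858900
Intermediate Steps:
(-23691 + 47861)*(h - 29606) = (-23691 + 47861)*(-45564 - 29606) = 24170*(-75170) = -1816858900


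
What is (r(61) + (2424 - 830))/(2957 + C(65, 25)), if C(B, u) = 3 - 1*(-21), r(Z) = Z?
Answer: 1655/2981 ≈ 0.55518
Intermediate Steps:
C(B, u) = 24 (C(B, u) = 3 + 21 = 24)
(r(61) + (2424 - 830))/(2957 + C(65, 25)) = (61 + (2424 - 830))/(2957 + 24) = (61 + 1594)/2981 = 1655*(1/2981) = 1655/2981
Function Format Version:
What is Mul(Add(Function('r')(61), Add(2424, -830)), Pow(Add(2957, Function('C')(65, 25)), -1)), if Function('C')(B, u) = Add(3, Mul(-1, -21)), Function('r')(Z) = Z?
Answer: Rational(1655, 2981) ≈ 0.55518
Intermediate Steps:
Function('C')(B, u) = 24 (Function('C')(B, u) = Add(3, 21) = 24)
Mul(Add(Function('r')(61), Add(2424, -830)), Pow(Add(2957, Function('C')(65, 25)), -1)) = Mul(Add(61, Add(2424, -830)), Pow(Add(2957, 24), -1)) = Mul(Add(61, 1594), Pow(2981, -1)) = Mul(1655, Rational(1, 2981)) = Rational(1655, 2981)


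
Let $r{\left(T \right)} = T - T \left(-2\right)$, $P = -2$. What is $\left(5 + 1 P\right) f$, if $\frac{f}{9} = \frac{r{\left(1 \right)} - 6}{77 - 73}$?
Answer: $- \frac{81}{4} \approx -20.25$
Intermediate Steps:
$r{\left(T \right)} = 3 T$ ($r{\left(T \right)} = T - - 2 T = T + 2 T = 3 T$)
$f = - \frac{27}{4}$ ($f = 9 \frac{3 \cdot 1 - 6}{77 - 73} = 9 \frac{3 - 6}{4} = 9 \left(\left(-3\right) \frac{1}{4}\right) = 9 \left(- \frac{3}{4}\right) = - \frac{27}{4} \approx -6.75$)
$\left(5 + 1 P\right) f = \left(5 + 1 \left(-2\right)\right) \left(- \frac{27}{4}\right) = \left(5 - 2\right) \left(- \frac{27}{4}\right) = 3 \left(- \frac{27}{4}\right) = - \frac{81}{4}$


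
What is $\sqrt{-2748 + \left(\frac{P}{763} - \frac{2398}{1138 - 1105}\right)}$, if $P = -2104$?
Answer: $\frac{i \sqrt{14793390402}}{2289} \approx 53.136 i$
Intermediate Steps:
$\sqrt{-2748 + \left(\frac{P}{763} - \frac{2398}{1138 - 1105}\right)} = \sqrt{-2748 - \left(\frac{2104}{763} + \frac{2398}{1138 - 1105}\right)} = \sqrt{-2748 - \left(\frac{2104}{763} + \frac{2398}{33}\right)} = \sqrt{-2748 - \frac{172646}{2289}} = \sqrt{- \frac{6462818}{2289}} = \frac{i \sqrt{14793390402}}{2289}$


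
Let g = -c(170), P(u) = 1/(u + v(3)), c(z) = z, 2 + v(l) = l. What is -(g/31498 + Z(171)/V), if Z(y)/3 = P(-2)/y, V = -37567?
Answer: 181996366/33723632931 ≈ 0.0053967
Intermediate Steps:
v(l) = -2 + l
P(u) = 1/(1 + u) (P(u) = 1/(u + (-2 + 3)) = 1/(u + 1) = 1/(1 + u))
Z(y) = -3/y (Z(y) = 3*(1/((1 - 2)*y)) = 3*(1/((-1)*y)) = 3*(-1/y) = -3/y)
g = -170 (g = -1*170 = -170)
-(g/31498 + Z(171)/V) = -(-170/31498 - 3/171/(-37567)) = -(-170*1/31498 - 3*1/171*(-1/37567)) = -(-85/15749 - 1/57*(-1/37567)) = -(-85/15749 + 1/2141319) = -1*(-181996366/33723632931) = 181996366/33723632931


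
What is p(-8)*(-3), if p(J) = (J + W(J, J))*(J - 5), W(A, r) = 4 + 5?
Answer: 39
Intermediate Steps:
W(A, r) = 9
p(J) = (-5 + J)*(9 + J) (p(J) = (J + 9)*(J - 5) = (9 + J)*(-5 + J) = (-5 + J)*(9 + J))
p(-8)*(-3) = (-45 + (-8)² + 4*(-8))*(-3) = (-45 + 64 - 32)*(-3) = -13*(-3) = 39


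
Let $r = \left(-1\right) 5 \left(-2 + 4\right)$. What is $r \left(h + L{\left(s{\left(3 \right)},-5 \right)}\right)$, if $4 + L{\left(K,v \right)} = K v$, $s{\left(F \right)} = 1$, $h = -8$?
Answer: $170$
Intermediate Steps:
$r = -10$ ($r = \left(-5\right) 2 = -10$)
$L{\left(K,v \right)} = -4 + K v$
$r \left(h + L{\left(s{\left(3 \right)},-5 \right)}\right) = - 10 \left(-8 + \left(-4 + 1 \left(-5\right)\right)\right) = - 10 \left(-8 - 9\right) = \left(-10\right) \left(-17\right) = 170$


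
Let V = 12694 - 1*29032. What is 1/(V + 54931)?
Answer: 1/38593 ≈ 2.5911e-5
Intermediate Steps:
V = -16338 (V = 12694 - 29032 = -16338)
1/(V + 54931) = 1/(-16338 + 54931) = 1/38593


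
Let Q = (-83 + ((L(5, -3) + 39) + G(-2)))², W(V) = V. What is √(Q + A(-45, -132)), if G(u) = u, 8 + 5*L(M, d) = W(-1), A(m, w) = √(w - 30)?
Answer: √(57121 + 225*I*√2)/5 ≈ 47.8 + 0.13314*I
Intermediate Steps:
A(m, w) = √(-30 + w)
L(M, d) = -9/5 (L(M, d) = -8/5 + (⅕)*(-1) = -8/5 - ⅕ = -9/5)
Q = 57121/25 (Q = (-83 + ((-9/5 + 39) - 2))² = (-83 + (186/5 - 2))² = (-83 + 176/5)² = (-239/5)² = 57121/25 ≈ 2284.8)
√(Q + A(-45, -132)) = √(57121/25 + √(-30 - 132)) = √(57121/25 + √(-162)) = √(57121/25 + 9*I*√2)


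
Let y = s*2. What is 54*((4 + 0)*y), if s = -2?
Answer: -864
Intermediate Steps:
y = -4 (y = -2*2 = -4)
54*((4 + 0)*y) = 54*((4 + 0)*(-4)) = 54*(4*(-4)) = 54*(-16) = -864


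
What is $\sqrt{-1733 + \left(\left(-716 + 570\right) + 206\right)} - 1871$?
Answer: $-1871 + i \sqrt{1673} \approx -1871.0 + 40.902 i$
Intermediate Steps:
$\sqrt{-1733 + \left(\left(-716 + 570\right) + 206\right)} - 1871 = \sqrt{-1733 + \left(-146 + 206\right)} - 1871 = \sqrt{-1733 + 60} - 1871 = \sqrt{-1673} - 1871 = i \sqrt{1673} - 1871 = -1871 + i \sqrt{1673}$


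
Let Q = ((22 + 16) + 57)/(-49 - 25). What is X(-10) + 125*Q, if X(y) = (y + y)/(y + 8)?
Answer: -11135/74 ≈ -150.47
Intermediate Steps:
X(y) = 2*y/(8 + y) (X(y) = (2*y)/(8 + y) = 2*y/(8 + y))
Q = -95/74 (Q = (38 + 57)/(-74) = 95*(-1/74) = -95/74 ≈ -1.2838)
X(-10) + 125*Q = 2*(-10)/(8 - 10) + 125*(-95/74) = 2*(-10)/(-2) - 11875/74 = 2*(-10)*(-½) - 11875/74 = 10 - 11875/74 = -11135/74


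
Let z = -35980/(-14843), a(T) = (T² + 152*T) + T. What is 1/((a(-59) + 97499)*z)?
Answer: 14843/3308468940 ≈ 4.4864e-6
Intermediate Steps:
a(T) = T² + 153*T
z = 35980/14843 (z = -35980*(-1/14843) = 35980/14843 ≈ 2.4240)
1/((a(-59) + 97499)*z) = 1/((-59*(153 - 59) + 97499)*(35980/14843)) = (14843/35980)/(-59*94 + 97499) = (14843/35980)/(-5546 + 97499) = (14843/35980)/91953 = (1/91953)*(14843/35980) = 14843/3308468940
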